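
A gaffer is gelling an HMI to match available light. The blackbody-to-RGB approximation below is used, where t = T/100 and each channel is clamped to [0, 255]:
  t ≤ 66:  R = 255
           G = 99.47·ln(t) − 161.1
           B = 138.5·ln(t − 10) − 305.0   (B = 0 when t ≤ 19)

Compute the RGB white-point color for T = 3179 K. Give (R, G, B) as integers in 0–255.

t = 3179/100 = 31.79; the t ≤ 66 branch applies.
R = 255 by definition for t ≤ 66.
G = 99.47·ln 31.79 − 161.1 = 99.47·3.4592 − 161.1 = 182.982.
B = 138.5·ln(31.79 − 10) − 305.0 = 138.5·ln 21.79 − 305.0 = 138.5·3.0815 − 305.0 = 121.781.
Rounded: (255, 183, 122).

(255, 183, 122)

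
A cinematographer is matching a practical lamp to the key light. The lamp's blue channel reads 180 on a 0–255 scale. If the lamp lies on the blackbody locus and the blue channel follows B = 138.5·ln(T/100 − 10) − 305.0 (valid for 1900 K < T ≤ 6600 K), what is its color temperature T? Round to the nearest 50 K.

4300 K

ln(t − 10) = (180 + 305.0) / 138.5 = 3.5018.
t − 10 = e^3.5018 = 33.175, so t = 43.175.
T = 100·t = 4318 K → 4300 K to the nearest 50 K.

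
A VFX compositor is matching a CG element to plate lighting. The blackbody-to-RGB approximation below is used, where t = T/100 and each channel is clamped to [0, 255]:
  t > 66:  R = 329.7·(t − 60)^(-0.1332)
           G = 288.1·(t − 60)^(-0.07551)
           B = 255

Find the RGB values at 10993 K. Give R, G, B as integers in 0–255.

R=196, G=214, B=255

t = 10993/100 = 109.93; the t > 66 branch applies.
R = 329.7·(109.93 − 60)^(-0.1332) = 329.7·49.93^(-0.1332) = 329.7·0.59399 = 195.838.
G = 288.1·(109.93 − 60)^(-0.07551) = 288.1·49.93^(-0.07551) = 288.1·0.74431 = 214.437.
B = 255 by definition for t > 66.
Rounded: (196, 214, 255).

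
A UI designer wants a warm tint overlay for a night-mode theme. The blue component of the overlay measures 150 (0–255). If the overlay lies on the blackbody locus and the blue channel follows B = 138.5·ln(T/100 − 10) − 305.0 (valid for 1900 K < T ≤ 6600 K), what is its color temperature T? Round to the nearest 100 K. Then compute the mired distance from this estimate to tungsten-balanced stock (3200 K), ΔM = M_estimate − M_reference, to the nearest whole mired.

ln(t − 10) = (150 + 305.0) / 138.5 = 3.2852.
t − 10 = e^3.2852 = 26.714, so t = 36.714.
T = 100·t = 3671 K → 3700 K to the nearest 100 K.
M_estimate = 10⁶/3700 = 270.27; M_reference = 10⁶/3200 = 312.50.
ΔM = 270.27 − 312.50 = -42.23 → -42 mireds.

-42 mireds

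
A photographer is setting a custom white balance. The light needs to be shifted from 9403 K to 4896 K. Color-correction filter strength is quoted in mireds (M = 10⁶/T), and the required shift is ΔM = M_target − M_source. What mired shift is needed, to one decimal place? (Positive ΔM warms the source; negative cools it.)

M_source = 10⁶/9403 = 106.349; M_target = 10⁶/4896 = 204.248.
ΔM = 204.248 − 106.349 = 97.899 → +97.9 mireds, a warming shift.

+97.9 mireds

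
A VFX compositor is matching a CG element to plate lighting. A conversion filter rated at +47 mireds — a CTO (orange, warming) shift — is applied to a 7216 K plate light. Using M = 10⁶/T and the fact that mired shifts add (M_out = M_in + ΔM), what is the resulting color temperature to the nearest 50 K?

M_in = 10⁶/7216 = 138.58 mireds.
M_out = 138.58 + (+47) = 185.58 mireds.
T_out = 10⁶/185.58 = 5388.5 K → 5400 K.

5400 K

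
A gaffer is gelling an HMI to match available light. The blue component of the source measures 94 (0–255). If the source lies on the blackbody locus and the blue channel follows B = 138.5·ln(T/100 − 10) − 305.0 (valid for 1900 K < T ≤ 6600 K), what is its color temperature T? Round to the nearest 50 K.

ln(t − 10) = (94 + 305.0) / 138.5 = 2.8809.
t − 10 = e^2.8809 = 17.830, so t = 27.830.
T = 100·t = 2783 K → 2800 K to the nearest 50 K.

2800 K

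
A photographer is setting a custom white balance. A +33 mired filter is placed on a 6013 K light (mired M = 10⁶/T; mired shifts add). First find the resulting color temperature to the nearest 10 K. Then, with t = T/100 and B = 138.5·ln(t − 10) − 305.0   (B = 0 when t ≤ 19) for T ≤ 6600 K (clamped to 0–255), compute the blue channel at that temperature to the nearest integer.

207

M_in = 10⁶/6013 = 166.31; M_out = 166.31 + (+33) = 199.31.
T_out = 10⁶/199.31 = 5017.4 K → 5020 K; t = 50.2.
B = 138.5·ln(50.2 − 10) − 305.0 = 138.5·ln 40.2 − 305.0 = 138.5·3.6939 − 305.0 = 206.601.
Rounded: 207.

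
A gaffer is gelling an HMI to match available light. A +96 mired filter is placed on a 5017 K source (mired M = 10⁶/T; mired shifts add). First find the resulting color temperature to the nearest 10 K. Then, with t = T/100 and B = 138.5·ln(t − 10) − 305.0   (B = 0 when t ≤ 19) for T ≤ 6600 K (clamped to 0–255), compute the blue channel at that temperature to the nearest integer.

135

M_in = 10⁶/5017 = 199.32; M_out = 199.32 + (+96) = 295.32.
T_out = 10⁶/295.32 = 3386.1 K → 3390 K; t = 33.9.
B = 138.5·ln(33.9 − 10) − 305.0 = 138.5·ln 23.9 − 305.0 = 138.5·3.1739 − 305.0 = 134.582.
Rounded: 135.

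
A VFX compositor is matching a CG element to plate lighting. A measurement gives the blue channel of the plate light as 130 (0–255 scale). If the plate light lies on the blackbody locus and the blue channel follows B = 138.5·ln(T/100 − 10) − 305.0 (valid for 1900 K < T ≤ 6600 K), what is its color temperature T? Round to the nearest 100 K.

ln(t − 10) = (130 + 305.0) / 138.5 = 3.1408.
t − 10 = e^3.1408 = 23.122, so t = 33.122.
T = 100·t = 3312 K → 3300 K to the nearest 100 K.

3300 K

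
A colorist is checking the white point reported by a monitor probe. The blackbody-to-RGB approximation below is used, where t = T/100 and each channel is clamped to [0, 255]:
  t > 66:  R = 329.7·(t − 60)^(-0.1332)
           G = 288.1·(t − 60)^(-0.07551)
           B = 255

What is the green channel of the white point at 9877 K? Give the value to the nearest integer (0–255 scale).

t = 9877/100 = 98.77; the t > 66 branch applies.
G = 288.1·(98.77 − 60)^(-0.07551) = 288.1·38.77^(-0.07551) = 288.1·0.75867 = 218.573.
Rounded: 219.

219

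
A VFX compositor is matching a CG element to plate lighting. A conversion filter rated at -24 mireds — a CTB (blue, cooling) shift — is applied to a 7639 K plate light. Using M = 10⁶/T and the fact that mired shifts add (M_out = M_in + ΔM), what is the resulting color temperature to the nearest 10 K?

9350 K

M_in = 10⁶/7639 = 130.91 mireds.
M_out = 130.91 + (-24) = 106.91 mireds.
T_out = 10⁶/106.91 = 9353.9 K → 9350 K.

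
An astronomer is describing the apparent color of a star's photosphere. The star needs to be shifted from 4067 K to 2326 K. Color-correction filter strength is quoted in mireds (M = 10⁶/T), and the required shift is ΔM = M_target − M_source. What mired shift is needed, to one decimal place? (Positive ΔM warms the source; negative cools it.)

+184.0 mireds

M_source = 10⁶/4067 = 245.881; M_target = 10⁶/2326 = 429.923.
ΔM = 429.923 − 245.881 = 184.041 → +184.0 mireds, a warming shift.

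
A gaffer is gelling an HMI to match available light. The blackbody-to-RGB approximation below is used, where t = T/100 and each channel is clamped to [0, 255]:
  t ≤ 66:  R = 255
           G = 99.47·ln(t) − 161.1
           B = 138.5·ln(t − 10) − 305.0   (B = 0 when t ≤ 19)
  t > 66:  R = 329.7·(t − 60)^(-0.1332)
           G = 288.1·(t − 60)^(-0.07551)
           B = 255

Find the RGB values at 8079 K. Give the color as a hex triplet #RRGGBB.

#DCE5FF

t = 8079/100 = 80.79; the t > 66 branch applies.
R = 329.7·(80.79 − 60)^(-0.1332) = 329.7·20.79^(-0.1332) = 329.7·0.66752 = 220.080.
G = 288.1·(80.79 − 60)^(-0.07551) = 288.1·20.79^(-0.07551) = 288.1·0.79522 = 229.104.
B = 255 by definition for t > 66.
Rounded: (220, 229, 255).
In hex: #DCE5FF.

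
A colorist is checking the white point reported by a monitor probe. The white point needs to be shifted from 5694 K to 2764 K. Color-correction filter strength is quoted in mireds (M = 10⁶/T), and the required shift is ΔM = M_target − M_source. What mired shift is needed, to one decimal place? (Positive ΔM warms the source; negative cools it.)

M_source = 10⁶/5694 = 175.623; M_target = 10⁶/2764 = 361.795.
ΔM = 361.795 − 175.623 = 186.171 → +186.2 mireds, a warming shift.

+186.2 mireds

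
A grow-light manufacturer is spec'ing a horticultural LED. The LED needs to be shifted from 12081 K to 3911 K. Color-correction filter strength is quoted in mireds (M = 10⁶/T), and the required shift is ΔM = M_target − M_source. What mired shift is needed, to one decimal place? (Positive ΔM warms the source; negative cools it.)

M_source = 10⁶/12081 = 82.775; M_target = 10⁶/3911 = 255.689.
ΔM = 255.689 − 82.775 = 172.914 → +172.9 mireds, a warming shift.

+172.9 mireds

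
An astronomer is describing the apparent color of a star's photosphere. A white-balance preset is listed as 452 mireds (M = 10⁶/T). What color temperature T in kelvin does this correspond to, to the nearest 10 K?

2210 K

T = 10⁶ / 452 = 2212.39 K → 2210 K.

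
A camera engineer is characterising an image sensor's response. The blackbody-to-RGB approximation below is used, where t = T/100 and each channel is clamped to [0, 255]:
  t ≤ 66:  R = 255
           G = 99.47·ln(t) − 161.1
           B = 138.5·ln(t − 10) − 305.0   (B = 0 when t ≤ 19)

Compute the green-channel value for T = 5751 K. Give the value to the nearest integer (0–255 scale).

t = 5751/100 = 57.51; the t ≤ 66 branch applies.
G = 99.47·ln 57.51 − 161.1 = 99.47·4.0520 − 161.1 = 241.948.
Rounded: 242.

242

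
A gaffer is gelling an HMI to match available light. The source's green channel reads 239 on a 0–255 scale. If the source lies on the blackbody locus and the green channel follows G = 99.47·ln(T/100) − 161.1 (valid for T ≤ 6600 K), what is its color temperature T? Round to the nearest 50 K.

ln t = (239 + 161.1) / 99.47 = 4.0223.
t = e^4.0223 = 55.830.
T = 100·t = 5583 K → 5600 K to the nearest 50 K.

5600 K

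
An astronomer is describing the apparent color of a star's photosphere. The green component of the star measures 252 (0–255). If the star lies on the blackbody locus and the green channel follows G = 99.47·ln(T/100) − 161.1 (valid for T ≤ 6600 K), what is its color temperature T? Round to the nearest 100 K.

6400 K

ln t = (252 + 161.1) / 99.47 = 4.1530.
t = e^4.1530 = 63.625.
T = 100·t = 6363 K → 6400 K to the nearest 100 K.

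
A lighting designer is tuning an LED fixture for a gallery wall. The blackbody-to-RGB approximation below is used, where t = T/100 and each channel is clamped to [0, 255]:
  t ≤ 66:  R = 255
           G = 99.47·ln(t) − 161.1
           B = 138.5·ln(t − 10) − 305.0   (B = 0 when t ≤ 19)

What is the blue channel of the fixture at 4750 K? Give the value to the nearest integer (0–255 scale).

t = 4750/100 = 47.5; the t ≤ 66 branch applies.
B = 138.5·ln(47.5 − 10) − 305.0 = 138.5·ln 37.5 − 305.0 = 138.5·3.6243 − 305.0 = 196.971.
Rounded: 197.

197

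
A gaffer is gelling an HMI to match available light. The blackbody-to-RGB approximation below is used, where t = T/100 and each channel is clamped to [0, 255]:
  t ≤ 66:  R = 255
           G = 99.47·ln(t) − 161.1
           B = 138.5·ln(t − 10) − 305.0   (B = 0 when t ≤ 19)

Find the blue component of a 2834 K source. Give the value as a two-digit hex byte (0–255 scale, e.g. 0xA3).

t = 2834/100 = 28.34; the t ≤ 66 branch applies.
B = 138.5·ln(28.34 − 10) − 305.0 = 138.5·ln 18.34 − 305.0 = 138.5·2.9091 − 305.0 = 97.908.
Rounded: 98; in hex, 0x62.

0x62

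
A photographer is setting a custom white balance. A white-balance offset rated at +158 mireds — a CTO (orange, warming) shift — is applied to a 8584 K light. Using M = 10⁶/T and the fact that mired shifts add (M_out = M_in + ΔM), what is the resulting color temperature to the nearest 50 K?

M_in = 10⁶/8584 = 116.50 mireds.
M_out = 116.50 + (+158) = 274.50 mireds.
T_out = 10⁶/274.50 = 3643.0 K → 3650 K.

3650 K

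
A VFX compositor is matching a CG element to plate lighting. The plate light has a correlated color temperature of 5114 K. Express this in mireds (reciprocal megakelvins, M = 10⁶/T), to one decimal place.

195.5 mireds

M = 10⁶ / 5114 = 195.542 → 195.5 mireds.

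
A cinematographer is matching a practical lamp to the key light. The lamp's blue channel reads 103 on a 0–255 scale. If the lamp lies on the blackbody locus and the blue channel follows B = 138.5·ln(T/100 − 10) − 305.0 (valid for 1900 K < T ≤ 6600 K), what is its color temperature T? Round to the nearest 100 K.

ln(t − 10) = (103 + 305.0) / 138.5 = 2.9458.
t − 10 = e^2.9458 = 19.027, so t = 29.027.
T = 100·t = 2903 K → 2900 K to the nearest 100 K.

2900 K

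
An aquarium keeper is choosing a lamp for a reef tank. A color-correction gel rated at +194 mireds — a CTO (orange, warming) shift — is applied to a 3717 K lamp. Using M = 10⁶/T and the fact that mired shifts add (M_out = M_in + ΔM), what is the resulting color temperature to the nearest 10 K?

2160 K

M_in = 10⁶/3717 = 269.03 mireds.
M_out = 269.03 + (+194) = 463.03 mireds.
T_out = 10⁶/463.03 = 2159.7 K → 2160 K.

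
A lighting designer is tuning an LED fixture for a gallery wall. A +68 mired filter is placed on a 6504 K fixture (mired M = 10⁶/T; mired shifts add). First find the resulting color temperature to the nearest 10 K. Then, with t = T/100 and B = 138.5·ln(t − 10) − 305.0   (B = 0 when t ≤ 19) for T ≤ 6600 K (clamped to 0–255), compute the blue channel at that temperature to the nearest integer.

M_in = 10⁶/6504 = 153.75; M_out = 153.75 + (+68) = 221.75.
T_out = 10⁶/221.75 = 4509.6 K → 4510 K; t = 45.1.
B = 138.5·ln(45.1 − 10) − 305.0 = 138.5·ln 35.1 − 305.0 = 138.5·3.5582 − 305.0 = 187.811.
Rounded: 188.

188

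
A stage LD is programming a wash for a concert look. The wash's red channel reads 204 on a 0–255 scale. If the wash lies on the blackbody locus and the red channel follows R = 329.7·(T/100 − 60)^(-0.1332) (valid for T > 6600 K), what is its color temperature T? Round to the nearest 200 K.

9600 K

(t − 60)^(-0.1332) = 204/329.7 = 0.61874.
t − 60 = 0.61874^(1/-0.1332) = 0.61874^(-7.508) = 36.748, so t = 96.748.
T = 100·t = 9675 K → 9600 K to the nearest 200 K.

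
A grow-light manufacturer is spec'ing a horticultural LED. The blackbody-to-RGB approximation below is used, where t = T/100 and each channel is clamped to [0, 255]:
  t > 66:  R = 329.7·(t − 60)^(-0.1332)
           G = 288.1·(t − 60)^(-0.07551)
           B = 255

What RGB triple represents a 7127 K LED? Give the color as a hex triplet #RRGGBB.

t = 7127/100 = 71.27; the t > 66 branch applies.
R = 329.7·(71.27 − 60)^(-0.1332) = 329.7·11.27^(-0.1332) = 329.7·0.72424 = 238.783.
G = 288.1·(71.27 − 60)^(-0.07551) = 288.1·11.27^(-0.07551) = 288.1·0.83285 = 239.945.
B = 255 by definition for t > 66.
Rounded: (239, 240, 255).
In hex: #EFF0FF.

#EFF0FF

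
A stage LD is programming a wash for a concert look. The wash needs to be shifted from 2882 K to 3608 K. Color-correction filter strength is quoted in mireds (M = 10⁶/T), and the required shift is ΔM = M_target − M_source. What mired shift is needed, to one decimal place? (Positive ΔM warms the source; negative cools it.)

-69.8 mireds

M_source = 10⁶/2882 = 346.981; M_target = 10⁶/3608 = 277.162.
ΔM = 277.162 − 346.981 = -69.819 → -69.8 mireds, a cooling shift.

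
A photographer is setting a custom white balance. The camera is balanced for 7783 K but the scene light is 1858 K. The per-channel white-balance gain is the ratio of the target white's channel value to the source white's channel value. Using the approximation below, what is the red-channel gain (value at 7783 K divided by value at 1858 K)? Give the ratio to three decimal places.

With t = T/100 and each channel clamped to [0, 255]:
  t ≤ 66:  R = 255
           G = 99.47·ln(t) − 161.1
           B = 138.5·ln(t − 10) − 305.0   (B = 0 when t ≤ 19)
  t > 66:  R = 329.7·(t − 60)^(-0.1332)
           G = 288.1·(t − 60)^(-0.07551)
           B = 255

0.881

At 1858 K (t = 18.58):
  R = 255 by definition for t ≤ 66.
At 7783 K (t = 77.83):
  R = 329.7·(77.83 − 60)^(-0.1332) = 329.7·17.83^(-0.1332) = 329.7·0.68131 = 224.629.
Gain = 224.629 / 255.000 = 0.8809 → 0.881.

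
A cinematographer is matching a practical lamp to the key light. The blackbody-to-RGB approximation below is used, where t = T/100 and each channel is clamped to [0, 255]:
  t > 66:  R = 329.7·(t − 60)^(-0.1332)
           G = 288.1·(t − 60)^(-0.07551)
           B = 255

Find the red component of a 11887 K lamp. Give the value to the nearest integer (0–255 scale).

192

t = 11887/100 = 118.87; the t > 66 branch applies.
R = 329.7·(118.87 − 60)^(-0.1332) = 329.7·58.87^(-0.1332) = 329.7·0.58110 = 191.588.
Rounded: 192.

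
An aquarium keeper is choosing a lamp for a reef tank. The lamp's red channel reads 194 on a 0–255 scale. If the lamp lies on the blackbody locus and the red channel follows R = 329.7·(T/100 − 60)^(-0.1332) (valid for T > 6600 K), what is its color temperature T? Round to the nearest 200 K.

(t − 60)^(-0.1332) = 194/329.7 = 0.58841.
t − 60 = 0.58841^(1/-0.1332) = 0.58841^(-7.508) = 53.593, so t = 113.593.
T = 100·t = 11359 K → 11400 K to the nearest 200 K.

11400 K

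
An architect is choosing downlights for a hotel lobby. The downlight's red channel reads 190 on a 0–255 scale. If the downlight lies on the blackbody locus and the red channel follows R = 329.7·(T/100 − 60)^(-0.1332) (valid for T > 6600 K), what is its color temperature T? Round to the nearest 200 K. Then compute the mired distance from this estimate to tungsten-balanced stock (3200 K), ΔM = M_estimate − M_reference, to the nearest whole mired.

(t − 60)^(-0.1332) = 190/329.7 = 0.57628.
t − 60 = 0.57628^(1/-0.1332) = 0.57628^(-7.508) = 62.667, so t = 122.667.
T = 100·t = 12267 K → 12200 K to the nearest 200 K.
M_estimate = 10⁶/12200 = 81.97; M_reference = 10⁶/3200 = 312.50.
ΔM = 81.97 − 312.50 = -230.53 → -231 mireds.

-231 mireds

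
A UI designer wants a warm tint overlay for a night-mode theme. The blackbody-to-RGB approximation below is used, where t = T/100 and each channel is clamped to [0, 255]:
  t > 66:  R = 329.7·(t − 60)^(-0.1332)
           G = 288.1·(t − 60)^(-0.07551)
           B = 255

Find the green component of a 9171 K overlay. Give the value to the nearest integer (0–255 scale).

t = 9171/100 = 91.71; the t > 66 branch applies.
G = 288.1·(91.71 − 60)^(-0.07551) = 288.1·31.71^(-0.07551) = 288.1·0.77027 = 221.916.
Rounded: 222.

222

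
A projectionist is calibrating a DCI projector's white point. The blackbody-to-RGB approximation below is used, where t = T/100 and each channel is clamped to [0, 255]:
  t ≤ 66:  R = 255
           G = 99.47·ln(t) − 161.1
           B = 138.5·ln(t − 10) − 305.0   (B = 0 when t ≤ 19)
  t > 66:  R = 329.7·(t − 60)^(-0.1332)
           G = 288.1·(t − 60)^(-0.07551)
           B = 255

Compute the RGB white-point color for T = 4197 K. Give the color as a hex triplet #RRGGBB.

#FFD3AF

t = 4197/100 = 41.97; the t ≤ 66 branch applies.
R = 255 by definition for t ≤ 66.
G = 99.47·ln 41.97 − 161.1 = 99.47·3.7370 − 161.1 = 210.615.
B = 138.5·ln(41.97 − 10) − 305.0 = 138.5·ln 31.97 − 305.0 = 138.5·3.4648 − 305.0 = 174.875.
Rounded: (255, 211, 175).
In hex: #FFD3AF.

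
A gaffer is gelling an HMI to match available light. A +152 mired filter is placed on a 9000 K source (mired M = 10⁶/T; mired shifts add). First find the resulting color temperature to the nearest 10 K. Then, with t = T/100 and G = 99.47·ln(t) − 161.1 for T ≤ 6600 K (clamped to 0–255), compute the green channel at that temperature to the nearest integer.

M_in = 10⁶/9000 = 111.11; M_out = 111.11 + (+152) = 263.11.
T_out = 10⁶/263.11 = 3800.7 K → 3800 K; t = 38.
G = 99.47·ln 38 − 161.1 = 99.47·3.6376 − 161.1 = 200.731.
Rounded: 201.

201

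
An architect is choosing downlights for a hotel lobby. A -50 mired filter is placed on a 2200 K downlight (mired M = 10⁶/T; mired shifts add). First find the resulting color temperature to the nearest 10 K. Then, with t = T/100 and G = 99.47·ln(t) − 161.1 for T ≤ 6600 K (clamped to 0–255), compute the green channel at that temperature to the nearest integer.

158

M_in = 10⁶/2200 = 454.55; M_out = 454.55 + (-50) = 404.55.
T_out = 10⁶/404.55 = 2471.9 K → 2470 K; t = 24.7.
G = 99.47·ln 24.7 − 161.1 = 99.47·3.2068 − 161.1 = 157.881.
Rounded: 158.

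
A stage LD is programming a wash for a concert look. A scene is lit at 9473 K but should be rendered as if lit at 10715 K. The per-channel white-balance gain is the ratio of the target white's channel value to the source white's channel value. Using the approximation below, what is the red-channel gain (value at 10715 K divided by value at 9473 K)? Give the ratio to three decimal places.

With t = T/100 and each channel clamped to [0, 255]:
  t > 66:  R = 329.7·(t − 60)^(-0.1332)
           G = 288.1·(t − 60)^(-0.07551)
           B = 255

At 9473 K (t = 94.73):
  R = 329.7·(94.73 − 60)^(-0.1332) = 329.7·34.73^(-0.1332) = 329.7·0.62342 = 205.540.
At 10715 K (t = 107.15):
  R = 329.7·(107.15 − 60)^(-0.1332) = 329.7·47.15^(-0.1332) = 329.7·0.59854 = 197.338.
Gain = 197.338 / 205.540 = 0.9601 → 0.960.

0.960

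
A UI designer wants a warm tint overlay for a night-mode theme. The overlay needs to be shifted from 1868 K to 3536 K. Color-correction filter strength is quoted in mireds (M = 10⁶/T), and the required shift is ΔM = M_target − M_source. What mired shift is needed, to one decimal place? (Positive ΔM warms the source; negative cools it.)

-252.5 mireds

M_source = 10⁶/1868 = 535.332; M_target = 10⁶/3536 = 282.805.
ΔM = 282.805 − 535.332 = -252.526 → -252.5 mireds, a cooling shift.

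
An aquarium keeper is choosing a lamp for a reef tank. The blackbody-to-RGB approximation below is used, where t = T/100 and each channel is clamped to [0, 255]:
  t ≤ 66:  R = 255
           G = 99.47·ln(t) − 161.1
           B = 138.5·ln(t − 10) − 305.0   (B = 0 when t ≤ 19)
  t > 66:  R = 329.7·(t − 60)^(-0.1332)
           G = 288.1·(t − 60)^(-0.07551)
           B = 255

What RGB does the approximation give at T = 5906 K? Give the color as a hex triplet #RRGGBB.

t = 5906/100 = 59.06; the t ≤ 66 branch applies.
R = 255 by definition for t ≤ 66.
G = 99.47·ln 59.06 − 161.1 = 99.47·4.0786 − 161.1 = 244.594.
B = 138.5·ln(59.06 − 10) − 305.0 = 138.5·ln 49.06 − 305.0 = 138.5·3.8930 − 305.0 = 234.187.
Rounded: (255, 245, 234).
In hex: #FFF5EA.

#FFF5EA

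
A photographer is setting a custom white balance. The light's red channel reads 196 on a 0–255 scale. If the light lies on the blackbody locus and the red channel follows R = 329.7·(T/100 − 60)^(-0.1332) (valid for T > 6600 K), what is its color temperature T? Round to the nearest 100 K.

11000 K

(t − 60)^(-0.1332) = 196/329.7 = 0.59448.
t − 60 = 0.59448^(1/-0.1332) = 0.59448^(-7.508) = 49.621, so t = 109.621.
T = 100·t = 10962 K → 11000 K to the nearest 100 K.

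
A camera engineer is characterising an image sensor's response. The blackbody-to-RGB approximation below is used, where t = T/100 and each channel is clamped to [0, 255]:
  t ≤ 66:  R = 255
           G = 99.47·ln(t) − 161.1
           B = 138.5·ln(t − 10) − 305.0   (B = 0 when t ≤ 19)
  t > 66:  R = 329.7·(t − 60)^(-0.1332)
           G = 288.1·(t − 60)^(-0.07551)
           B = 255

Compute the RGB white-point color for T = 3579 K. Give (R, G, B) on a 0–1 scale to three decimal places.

t = 3579/100 = 35.79; the t ≤ 66 branch applies.
R = 255 by definition for t ≤ 66.
G = 99.47·ln 35.79 − 161.1 = 99.47·3.5777 − 161.1 = 194.771.
B = 138.5·ln(35.79 − 10) − 305.0 = 138.5·ln 25.79 − 305.0 = 138.5·3.2500 − 305.0 = 145.123.
Dividing each by 255: (1.0000, 0.7638, 0.5691) → (1.000, 0.764, 0.569).

(1.000, 0.764, 0.569)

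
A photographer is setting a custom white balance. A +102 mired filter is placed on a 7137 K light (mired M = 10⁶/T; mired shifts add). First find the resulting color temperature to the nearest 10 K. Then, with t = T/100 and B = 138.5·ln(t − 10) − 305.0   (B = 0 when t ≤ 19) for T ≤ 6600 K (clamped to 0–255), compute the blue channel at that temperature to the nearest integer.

172

M_in = 10⁶/7137 = 140.11; M_out = 140.11 + (+102) = 242.11.
T_out = 10⁶/242.11 = 4130.3 K → 4130 K; t = 41.3.
B = 138.5·ln(41.3 − 10) − 305.0 = 138.5·ln 31.3 − 305.0 = 138.5·3.4436 − 305.0 = 171.941.
Rounded: 172.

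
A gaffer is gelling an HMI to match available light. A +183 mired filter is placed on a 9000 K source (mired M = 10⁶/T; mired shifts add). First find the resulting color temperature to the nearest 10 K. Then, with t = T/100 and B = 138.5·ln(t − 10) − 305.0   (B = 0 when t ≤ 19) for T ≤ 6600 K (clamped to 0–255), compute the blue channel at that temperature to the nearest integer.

M_in = 10⁶/9000 = 111.11; M_out = 111.11 + (+183) = 294.11.
T_out = 10⁶/294.11 = 3400.1 K → 3400 K; t = 34.
B = 138.5·ln(34 − 10) − 305.0 = 138.5·ln 24 − 305.0 = 138.5·3.1781 − 305.0 = 135.160.
Rounded: 135.

135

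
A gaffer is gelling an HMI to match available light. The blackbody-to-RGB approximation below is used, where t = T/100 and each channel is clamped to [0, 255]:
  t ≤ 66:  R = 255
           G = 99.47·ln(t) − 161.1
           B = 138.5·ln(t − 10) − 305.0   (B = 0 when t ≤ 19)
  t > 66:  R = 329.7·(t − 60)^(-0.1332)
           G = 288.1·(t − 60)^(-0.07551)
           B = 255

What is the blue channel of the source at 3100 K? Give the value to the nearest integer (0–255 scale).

117

t = 3100/100 = 31; the t ≤ 66 branch applies.
B = 138.5·ln(31 − 10) − 305.0 = 138.5·ln 21 − 305.0 = 138.5·3.0445 − 305.0 = 116.666.
Rounded: 117.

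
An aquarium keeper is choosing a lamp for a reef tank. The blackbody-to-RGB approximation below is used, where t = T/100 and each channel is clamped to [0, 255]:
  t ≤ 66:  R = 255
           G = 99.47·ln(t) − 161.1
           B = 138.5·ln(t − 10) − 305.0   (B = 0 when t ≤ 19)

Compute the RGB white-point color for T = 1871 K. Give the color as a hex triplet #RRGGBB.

#FF8200

t = 1871/100 = 18.71; the t ≤ 66 branch applies.
R = 255 by definition for t ≤ 66.
G = 99.47·ln 18.71 − 161.1 = 99.47·2.9291 − 161.1 = 130.253.
t = 18.71 ≤ 19, so B = 0.
Rounded: (255, 130, 0).
In hex: #FF8200.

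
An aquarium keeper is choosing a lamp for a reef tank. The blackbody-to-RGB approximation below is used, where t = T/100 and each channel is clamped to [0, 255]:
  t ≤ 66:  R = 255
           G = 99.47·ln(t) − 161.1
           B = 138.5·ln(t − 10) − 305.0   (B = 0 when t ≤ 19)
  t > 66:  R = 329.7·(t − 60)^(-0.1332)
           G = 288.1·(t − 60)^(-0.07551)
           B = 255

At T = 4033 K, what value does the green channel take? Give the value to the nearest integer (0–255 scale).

207

t = 4033/100 = 40.33; the t ≤ 66 branch applies.
G = 99.47·ln 40.33 − 161.1 = 99.47·3.6971 − 161.1 = 206.650.
Rounded: 207.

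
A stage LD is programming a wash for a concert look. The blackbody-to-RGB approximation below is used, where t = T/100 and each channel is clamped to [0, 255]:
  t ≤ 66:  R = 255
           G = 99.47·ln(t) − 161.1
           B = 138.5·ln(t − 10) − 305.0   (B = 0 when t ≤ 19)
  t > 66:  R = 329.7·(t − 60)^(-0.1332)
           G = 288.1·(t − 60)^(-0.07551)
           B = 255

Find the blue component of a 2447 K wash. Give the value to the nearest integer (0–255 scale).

65

t = 2447/100 = 24.47; the t ≤ 66 branch applies.
B = 138.5·ln(24.47 − 10) − 305.0 = 138.5·ln 14.47 − 305.0 = 138.5·2.6721 − 305.0 = 65.083.
Rounded: 65.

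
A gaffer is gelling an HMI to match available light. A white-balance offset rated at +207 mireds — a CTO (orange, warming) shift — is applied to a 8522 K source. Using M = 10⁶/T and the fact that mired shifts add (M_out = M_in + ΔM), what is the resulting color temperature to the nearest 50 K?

3100 K

M_in = 10⁶/8522 = 117.34 mireds.
M_out = 117.34 + (+207) = 324.34 mireds.
T_out = 10⁶/324.34 = 3083.2 K → 3100 K.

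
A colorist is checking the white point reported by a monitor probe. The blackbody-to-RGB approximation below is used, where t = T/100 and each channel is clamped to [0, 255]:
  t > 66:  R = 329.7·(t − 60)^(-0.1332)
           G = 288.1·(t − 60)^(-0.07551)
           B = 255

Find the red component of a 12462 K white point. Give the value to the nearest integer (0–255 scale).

189

t = 12462/100 = 124.62; the t > 66 branch applies.
R = 329.7·(124.62 − 60)^(-0.1332) = 329.7·64.62^(-0.1332) = 329.7·0.57393 = 189.225.
Rounded: 189.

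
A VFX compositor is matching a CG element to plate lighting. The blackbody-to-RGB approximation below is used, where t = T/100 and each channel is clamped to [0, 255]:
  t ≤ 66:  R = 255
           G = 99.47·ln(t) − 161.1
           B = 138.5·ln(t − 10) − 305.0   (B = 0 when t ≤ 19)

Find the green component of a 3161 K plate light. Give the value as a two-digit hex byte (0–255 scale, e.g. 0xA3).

0xB6

t = 3161/100 = 31.61; the t ≤ 66 branch applies.
G = 99.47·ln 31.61 − 161.1 = 99.47·3.4535 − 161.1 = 182.417.
Rounded: 182; in hex, 0xB6.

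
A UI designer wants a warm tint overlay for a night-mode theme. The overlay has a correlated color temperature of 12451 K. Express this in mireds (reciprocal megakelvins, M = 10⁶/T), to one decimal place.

M = 10⁶ / 12451 = 80.315 → 80.3 mireds.

80.3 mireds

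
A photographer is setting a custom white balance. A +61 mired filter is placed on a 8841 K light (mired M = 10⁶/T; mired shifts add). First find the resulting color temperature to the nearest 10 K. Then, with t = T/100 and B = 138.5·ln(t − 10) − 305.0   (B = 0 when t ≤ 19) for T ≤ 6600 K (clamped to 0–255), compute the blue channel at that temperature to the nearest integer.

229

M_in = 10⁶/8841 = 113.11; M_out = 113.11 + (+61) = 174.11.
T_out = 10⁶/174.11 = 5743.5 K → 5740 K; t = 57.4.
B = 138.5·ln(57.4 − 10) − 305.0 = 138.5·ln 47.4 − 305.0 = 138.5·3.8586 − 305.0 = 229.419.
Rounded: 229.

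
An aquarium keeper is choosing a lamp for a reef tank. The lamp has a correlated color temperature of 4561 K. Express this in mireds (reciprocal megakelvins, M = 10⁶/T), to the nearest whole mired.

219 mireds

M = 10⁶ / 4561 = 219.250 → 219 mireds.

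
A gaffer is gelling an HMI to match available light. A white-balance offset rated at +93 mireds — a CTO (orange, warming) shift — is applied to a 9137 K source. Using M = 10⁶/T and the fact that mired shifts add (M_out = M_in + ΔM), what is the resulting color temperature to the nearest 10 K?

4940 K

M_in = 10⁶/9137 = 109.45 mireds.
M_out = 109.45 + (+93) = 202.45 mireds.
T_out = 10⁶/202.45 = 4939.6 K → 4940 K.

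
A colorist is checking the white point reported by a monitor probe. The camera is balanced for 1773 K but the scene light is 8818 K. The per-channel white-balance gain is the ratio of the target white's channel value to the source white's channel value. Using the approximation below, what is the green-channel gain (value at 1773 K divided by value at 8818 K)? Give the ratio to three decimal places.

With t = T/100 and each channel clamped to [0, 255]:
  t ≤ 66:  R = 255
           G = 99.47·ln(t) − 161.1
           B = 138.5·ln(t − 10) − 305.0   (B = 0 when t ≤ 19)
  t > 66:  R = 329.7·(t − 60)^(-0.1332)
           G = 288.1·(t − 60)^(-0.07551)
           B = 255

At 8818 K (t = 88.18):
  G = 288.1·(88.18 − 60)^(-0.07551) = 288.1·28.18^(-0.07551) = 288.1·0.77717 = 223.902.
At 1773 K (t = 17.73):
  G = 99.47·ln 17.73 − 161.1 = 99.47·2.8753 − 161.1 = 124.902.
Gain = 124.902 / 223.902 = 0.5578 → 0.558.

0.558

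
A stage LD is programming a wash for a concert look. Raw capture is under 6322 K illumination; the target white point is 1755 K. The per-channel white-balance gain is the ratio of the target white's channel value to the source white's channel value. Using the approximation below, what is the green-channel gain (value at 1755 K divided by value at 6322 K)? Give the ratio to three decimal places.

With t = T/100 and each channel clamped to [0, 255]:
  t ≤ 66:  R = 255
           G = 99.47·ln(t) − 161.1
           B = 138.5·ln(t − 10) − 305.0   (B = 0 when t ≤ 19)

At 6322 K (t = 63.22):
  G = 99.47·ln 63.22 − 161.1 = 99.47·4.1466 − 161.1 = 251.364.
At 1755 K (t = 17.55):
  G = 99.47·ln 17.55 − 161.1 = 99.47·2.8651 − 161.1 = 123.887.
Gain = 123.887 / 251.364 = 0.4929 → 0.493.

0.493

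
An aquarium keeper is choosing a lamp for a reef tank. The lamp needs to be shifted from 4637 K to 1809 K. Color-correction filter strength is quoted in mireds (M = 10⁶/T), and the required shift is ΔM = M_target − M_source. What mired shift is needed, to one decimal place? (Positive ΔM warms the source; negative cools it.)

+337.1 mireds

M_source = 10⁶/4637 = 215.657; M_target = 10⁶/1809 = 552.792.
ΔM = 552.792 − 215.657 = 337.135 → +337.1 mireds, a warming shift.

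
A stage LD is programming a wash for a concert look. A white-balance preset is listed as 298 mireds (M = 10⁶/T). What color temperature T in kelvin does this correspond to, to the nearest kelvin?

T = 10⁶ / 298 = 3355.70 K → 3356 K.

3356 K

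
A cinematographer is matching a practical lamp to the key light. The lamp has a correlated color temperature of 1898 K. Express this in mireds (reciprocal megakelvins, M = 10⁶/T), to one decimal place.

M = 10⁶ / 1898 = 526.870 → 526.9 mireds.

526.9 mireds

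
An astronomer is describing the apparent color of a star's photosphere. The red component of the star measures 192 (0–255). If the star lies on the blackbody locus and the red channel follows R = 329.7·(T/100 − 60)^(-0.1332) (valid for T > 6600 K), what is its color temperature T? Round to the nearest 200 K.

(t − 60)^(-0.1332) = 192/329.7 = 0.58235.
t − 60 = 0.58235^(1/-0.1332) = 0.58235^(-7.508) = 57.929, so t = 117.929.
T = 100·t = 11793 K → 11800 K to the nearest 200 K.

11800 K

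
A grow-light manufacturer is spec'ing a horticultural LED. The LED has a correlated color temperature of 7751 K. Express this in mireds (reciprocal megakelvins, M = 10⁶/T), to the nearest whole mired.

129 mireds

M = 10⁶ / 7751 = 129.016 → 129 mireds.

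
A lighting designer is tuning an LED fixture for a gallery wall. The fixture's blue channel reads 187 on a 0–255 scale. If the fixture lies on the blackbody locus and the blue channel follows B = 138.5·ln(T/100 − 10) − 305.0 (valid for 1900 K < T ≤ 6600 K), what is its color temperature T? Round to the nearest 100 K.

ln(t − 10) = (187 + 305.0) / 138.5 = 3.5523.
t − 10 = e^3.5523 = 34.895, so t = 44.895.
T = 100·t = 4490 K → 4500 K to the nearest 100 K.

4500 K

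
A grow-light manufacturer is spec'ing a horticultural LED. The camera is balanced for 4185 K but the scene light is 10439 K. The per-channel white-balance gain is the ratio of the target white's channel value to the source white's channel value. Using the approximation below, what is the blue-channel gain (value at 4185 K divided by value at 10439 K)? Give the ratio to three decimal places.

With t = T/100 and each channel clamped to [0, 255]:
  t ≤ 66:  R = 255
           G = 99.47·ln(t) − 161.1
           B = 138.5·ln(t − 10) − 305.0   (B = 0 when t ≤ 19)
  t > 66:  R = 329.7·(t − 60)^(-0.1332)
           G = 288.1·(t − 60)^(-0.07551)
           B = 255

0.684

At 10439 K (t = 104.39):
  B = 255 by definition for t > 66.
At 4185 K (t = 41.85):
  B = 138.5·ln(41.85 − 10) − 305.0 = 138.5·ln 31.85 − 305.0 = 138.5·3.4610 − 305.0 = 174.354.
Gain = 174.354 / 255.000 = 0.6837 → 0.684.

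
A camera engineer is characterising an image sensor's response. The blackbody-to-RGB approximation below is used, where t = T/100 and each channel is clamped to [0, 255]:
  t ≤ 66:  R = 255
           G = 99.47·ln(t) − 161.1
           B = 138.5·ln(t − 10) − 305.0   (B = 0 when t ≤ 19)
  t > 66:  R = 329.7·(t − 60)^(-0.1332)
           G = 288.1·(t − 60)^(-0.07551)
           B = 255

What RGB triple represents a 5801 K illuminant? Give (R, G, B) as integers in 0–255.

t = 5801/100 = 58.01; the t ≤ 66 branch applies.
R = 255 by definition for t ≤ 66.
G = 99.47·ln 58.01 − 161.1 = 99.47·4.0606 − 161.1 = 242.809.
B = 138.5·ln(58.01 − 10) − 305.0 = 138.5·ln 48.01 − 305.0 = 138.5·3.8714 − 305.0 = 231.190.
Rounded: (255, 243, 231).

(255, 243, 231)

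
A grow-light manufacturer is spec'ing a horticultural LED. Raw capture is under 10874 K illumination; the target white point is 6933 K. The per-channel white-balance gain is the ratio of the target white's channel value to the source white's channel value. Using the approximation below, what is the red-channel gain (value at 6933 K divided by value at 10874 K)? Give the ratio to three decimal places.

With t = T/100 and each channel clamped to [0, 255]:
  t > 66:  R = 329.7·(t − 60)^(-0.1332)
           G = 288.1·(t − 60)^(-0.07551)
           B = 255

At 10874 K (t = 108.74):
  R = 329.7·(108.74 − 60)^(-0.1332) = 329.7·48.74^(-0.1332) = 329.7·0.59590 = 196.468.
At 6933 K (t = 69.33):
  R = 329.7·(69.33 − 60)^(-0.1332) = 329.7·9.33^(-0.1332) = 329.7·0.74270 = 244.867.
Gain = 244.867 / 196.468 = 1.2463 → 1.246.

1.246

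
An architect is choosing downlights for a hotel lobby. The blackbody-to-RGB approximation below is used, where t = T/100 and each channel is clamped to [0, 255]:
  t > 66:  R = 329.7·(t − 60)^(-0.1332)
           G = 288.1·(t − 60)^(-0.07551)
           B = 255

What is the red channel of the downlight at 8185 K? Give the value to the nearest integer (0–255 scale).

t = 8185/100 = 81.85; the t > 66 branch applies.
R = 329.7·(81.85 − 60)^(-0.1332) = 329.7·21.85^(-0.1332) = 329.7·0.66311 = 218.627.
Rounded: 219.

219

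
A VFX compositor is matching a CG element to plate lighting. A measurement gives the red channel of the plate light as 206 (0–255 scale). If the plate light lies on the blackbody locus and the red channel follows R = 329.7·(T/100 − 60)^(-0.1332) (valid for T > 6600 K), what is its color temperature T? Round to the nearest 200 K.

9400 K

(t − 60)^(-0.1332) = 206/329.7 = 0.62481.
t − 60 = 0.62481^(1/-0.1332) = 0.62481^(-7.508) = 34.152, so t = 94.152.
T = 100·t = 9415 K → 9400 K to the nearest 200 K.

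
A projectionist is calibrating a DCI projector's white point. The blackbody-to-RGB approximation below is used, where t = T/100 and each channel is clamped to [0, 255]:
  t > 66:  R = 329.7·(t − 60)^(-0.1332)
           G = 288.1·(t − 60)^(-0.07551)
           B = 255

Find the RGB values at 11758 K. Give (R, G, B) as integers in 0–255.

(192, 212, 255)

t = 11758/100 = 117.58; the t > 66 branch applies.
R = 329.7·(117.58 − 60)^(-0.1332) = 329.7·57.58^(-0.1332) = 329.7·0.58282 = 192.155.
G = 288.1·(117.58 − 60)^(-0.07551) = 288.1·57.58^(-0.07551) = 288.1·0.73635 = 212.141.
B = 255 by definition for t > 66.
Rounded: (192, 212, 255).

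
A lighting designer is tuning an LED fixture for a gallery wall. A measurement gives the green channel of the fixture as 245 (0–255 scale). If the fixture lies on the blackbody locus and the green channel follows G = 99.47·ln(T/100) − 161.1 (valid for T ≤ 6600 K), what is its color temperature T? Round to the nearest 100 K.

ln t = (245 + 161.1) / 99.47 = 4.0826.
t = e^4.0826 = 59.302.
T = 100·t = 5930 K → 5900 K to the nearest 100 K.

5900 K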